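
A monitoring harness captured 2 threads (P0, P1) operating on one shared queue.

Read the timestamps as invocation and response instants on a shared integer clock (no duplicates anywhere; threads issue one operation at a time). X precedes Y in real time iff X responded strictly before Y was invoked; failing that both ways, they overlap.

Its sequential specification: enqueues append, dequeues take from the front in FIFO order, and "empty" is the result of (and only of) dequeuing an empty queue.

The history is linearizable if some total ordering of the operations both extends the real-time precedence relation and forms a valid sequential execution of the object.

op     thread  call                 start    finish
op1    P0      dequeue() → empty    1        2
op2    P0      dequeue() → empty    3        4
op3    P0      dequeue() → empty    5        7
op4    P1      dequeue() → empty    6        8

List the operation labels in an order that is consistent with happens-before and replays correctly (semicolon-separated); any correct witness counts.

1. op1 dequeue() → empty, leaving queue <>
2. op2 dequeue() → empty, leaving queue <>
3. op3 dequeue() → empty, leaving queue <>
4. op4 dequeue() → empty, leaving queue <>

op1; op2; op3; op4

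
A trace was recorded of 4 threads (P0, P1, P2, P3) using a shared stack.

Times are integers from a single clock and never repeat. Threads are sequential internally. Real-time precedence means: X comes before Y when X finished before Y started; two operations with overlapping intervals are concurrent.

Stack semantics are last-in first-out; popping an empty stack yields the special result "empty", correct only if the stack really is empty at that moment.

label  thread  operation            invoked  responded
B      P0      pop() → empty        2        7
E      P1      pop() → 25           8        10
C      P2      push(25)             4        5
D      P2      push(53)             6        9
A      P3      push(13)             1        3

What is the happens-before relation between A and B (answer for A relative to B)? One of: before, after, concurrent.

concurrent

A spans [1,3], B spans [2,7]
the intervals overlap in both directions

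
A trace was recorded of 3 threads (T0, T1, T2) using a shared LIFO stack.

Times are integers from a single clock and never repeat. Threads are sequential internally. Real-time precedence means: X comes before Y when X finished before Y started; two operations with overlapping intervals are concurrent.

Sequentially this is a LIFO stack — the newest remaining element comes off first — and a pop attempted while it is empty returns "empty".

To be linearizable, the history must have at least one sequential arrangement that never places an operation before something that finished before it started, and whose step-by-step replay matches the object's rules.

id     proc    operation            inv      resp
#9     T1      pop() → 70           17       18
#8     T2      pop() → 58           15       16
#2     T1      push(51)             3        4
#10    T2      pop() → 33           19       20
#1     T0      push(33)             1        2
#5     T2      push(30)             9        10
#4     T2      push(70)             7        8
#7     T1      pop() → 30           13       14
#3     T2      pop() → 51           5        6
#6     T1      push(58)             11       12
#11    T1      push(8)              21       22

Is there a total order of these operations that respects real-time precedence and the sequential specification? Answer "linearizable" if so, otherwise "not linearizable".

cut after 13 events: linearizable; cut after 14 events (#7 responds, time 14): not linearizable
a single order respects real time; the 7 completed LIFO stack operations fail replay along it
e.g. #1, #2, #3, #4, #5, #6, #7: illegal at step 7, since #7 pop() → 30 cannot apply there

not linearizable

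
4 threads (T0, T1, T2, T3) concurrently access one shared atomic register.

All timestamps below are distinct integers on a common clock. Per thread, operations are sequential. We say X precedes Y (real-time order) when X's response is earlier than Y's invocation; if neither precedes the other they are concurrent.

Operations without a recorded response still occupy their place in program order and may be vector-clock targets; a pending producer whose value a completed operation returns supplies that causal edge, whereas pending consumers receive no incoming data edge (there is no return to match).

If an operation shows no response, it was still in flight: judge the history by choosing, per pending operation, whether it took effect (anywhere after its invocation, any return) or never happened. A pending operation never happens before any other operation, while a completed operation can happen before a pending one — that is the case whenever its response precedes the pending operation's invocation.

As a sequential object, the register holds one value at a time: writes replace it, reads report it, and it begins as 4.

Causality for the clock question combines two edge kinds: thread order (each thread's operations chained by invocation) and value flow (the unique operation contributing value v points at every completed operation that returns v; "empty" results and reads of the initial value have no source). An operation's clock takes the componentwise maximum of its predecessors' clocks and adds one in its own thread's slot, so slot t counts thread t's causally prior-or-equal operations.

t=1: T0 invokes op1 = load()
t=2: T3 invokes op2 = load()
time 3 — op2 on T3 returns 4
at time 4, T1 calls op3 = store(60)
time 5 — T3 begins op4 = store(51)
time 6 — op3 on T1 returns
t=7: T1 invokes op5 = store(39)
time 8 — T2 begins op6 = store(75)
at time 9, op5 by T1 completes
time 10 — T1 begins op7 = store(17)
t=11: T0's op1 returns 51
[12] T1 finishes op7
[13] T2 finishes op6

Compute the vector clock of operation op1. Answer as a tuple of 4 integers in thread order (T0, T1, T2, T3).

op2 (invocation 2): nothing precedes it; T3's component alone gives (0, 0, 0, 1)
op6 (invocation 8): nothing precedes it; T2's component alone gives (0, 0, 1, 0)
op3 (invocation 4): nothing precedes it; T1's component alone gives (0, 1, 0, 0)
VC(op4, invoked at 5): max of VC(op2)=(0, 0, 0, 1), then +1 on thread T3 → (0, 0, 0, 2)
VC(op5, invoked at 7): max of VC(op3)=(0, 1, 0, 0), then +1 on thread T1 → (0, 2, 0, 0)
VC(op7, invoked at 10): max of VC(op5)=(0, 2, 0, 0), then +1 on thread T1 → (0, 3, 0, 0)
VC(op1, invoked at 1): max of VC(op4)=(0, 0, 0, 2), then +1 on thread T0 → (1, 0, 0, 2)
target: VC(op1) = (1, 0, 0, 2)

(1, 0, 0, 2)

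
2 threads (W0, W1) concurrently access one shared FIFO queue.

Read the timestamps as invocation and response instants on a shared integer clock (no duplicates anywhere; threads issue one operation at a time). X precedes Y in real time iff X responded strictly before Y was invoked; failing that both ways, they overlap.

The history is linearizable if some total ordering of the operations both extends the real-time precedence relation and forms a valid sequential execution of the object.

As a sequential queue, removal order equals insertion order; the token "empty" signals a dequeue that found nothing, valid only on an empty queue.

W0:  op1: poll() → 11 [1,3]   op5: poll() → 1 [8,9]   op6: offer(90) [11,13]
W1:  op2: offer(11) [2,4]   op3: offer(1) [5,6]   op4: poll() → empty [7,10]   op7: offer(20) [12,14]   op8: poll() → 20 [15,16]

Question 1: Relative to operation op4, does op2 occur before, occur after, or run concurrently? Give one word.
op2 spans [2,4], op4 spans [7,10]
resp(op2)=4 < inv(op4)=7

before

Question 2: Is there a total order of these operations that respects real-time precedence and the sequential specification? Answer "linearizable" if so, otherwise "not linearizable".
one valid linearization: op2, op1, op3, op5, op4, op7, op6, op8
after step 1 (op2 offer(11)): queue <11>
after step 2 (op1 poll() → 11): queue <>
after step 3 (op3 offer(1)): queue <1>
after step 4 (op5 poll() → 1): queue <>
after step 5 (op4 poll() → empty): queue <>
after step 6 (op7 offer(20)): queue <20>
after step 7 (op6 offer(90)): queue <20,90>
after step 8 (op8 poll() → 20): queue <90>

linearizable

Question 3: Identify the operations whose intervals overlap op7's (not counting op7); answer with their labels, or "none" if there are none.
concurrent with op7 ([12,14]): every op whose interval crosses 12..14
op1 [1,3]: before
op2 [2,4]: before
op3 [5,6]: before
op4 [7,10]: before
op5 [8,9]: before
op6 [11,13]: concurrent
op8 [15,16]: after

op6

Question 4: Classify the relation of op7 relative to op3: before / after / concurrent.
op7 spans [12,14], op3 spans [5,6]
resp(op3)=6 < inv(op7)=12

after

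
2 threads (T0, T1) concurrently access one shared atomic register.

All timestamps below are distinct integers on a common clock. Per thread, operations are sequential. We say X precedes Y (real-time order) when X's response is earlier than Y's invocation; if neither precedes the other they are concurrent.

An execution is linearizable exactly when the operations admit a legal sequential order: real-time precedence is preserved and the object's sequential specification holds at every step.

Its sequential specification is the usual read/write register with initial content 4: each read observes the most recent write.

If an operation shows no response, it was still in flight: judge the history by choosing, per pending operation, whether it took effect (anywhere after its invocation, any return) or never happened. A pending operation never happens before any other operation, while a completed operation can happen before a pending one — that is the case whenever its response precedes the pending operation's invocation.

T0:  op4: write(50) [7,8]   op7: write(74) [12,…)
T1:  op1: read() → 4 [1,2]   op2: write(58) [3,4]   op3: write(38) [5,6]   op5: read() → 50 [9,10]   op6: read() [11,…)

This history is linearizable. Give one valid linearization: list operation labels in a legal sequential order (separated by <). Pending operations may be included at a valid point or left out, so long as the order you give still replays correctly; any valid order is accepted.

op1 < op2 < op3 < op4 < op5

1. op1 read() → 4, leaving value 4
2. op2 write(58), leaving value 58
3. op3 write(38), leaving value 38
4. op4 write(50), leaving value 50
5. op5 read() → 50, leaving value 50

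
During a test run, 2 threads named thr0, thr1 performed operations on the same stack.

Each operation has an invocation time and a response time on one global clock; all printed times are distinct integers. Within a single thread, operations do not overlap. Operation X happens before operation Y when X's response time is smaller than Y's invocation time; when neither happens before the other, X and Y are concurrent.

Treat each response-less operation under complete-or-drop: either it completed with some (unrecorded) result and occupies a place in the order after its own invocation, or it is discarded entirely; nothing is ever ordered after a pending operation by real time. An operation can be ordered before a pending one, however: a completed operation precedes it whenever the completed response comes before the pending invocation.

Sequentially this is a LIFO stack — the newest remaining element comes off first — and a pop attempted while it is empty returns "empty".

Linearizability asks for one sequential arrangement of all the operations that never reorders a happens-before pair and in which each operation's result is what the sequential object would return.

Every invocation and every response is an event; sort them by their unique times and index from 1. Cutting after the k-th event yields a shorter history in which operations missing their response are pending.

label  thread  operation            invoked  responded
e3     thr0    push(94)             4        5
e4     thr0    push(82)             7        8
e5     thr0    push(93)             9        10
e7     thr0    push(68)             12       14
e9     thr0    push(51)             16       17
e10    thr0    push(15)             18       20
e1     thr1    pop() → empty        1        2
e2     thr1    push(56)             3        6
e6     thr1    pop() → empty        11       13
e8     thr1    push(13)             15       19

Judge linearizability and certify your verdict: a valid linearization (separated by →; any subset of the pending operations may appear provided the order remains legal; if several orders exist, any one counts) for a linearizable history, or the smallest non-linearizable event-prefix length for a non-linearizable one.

the violation lands at event 13, e6's response at time 13: events 1..12 linearize, events 1..13 do not
real-time-consistent orders of the 6 completed operations: 2 — all fail the stack replay
every completion of the 1 pending operation (e7) was checked; none linearizes
sample order e1, e2, e3, e4, e5, e6 (pending dropped) stalls at step 6 — e6 pop() → empty has no legal effect
sample order e1, e3, e2, e4, e5, e6 (pending dropped) stalls at step 6 — e6 pop() → empty has no legal effect

not linearizable — minimal violating prefix: 13 events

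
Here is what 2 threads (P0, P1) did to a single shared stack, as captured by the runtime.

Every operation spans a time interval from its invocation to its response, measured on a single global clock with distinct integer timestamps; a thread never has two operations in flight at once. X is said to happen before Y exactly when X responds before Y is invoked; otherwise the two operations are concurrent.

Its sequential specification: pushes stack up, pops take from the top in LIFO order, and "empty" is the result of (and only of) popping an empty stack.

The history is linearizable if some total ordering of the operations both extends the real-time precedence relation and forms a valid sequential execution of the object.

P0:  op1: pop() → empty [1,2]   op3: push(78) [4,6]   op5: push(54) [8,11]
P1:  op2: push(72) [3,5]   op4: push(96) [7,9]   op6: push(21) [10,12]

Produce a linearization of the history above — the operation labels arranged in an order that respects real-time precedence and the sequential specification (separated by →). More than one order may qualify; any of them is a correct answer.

after step 1 (op1 pop() → empty): stack <>
after step 2 (op2 push(72)): stack <72>
after step 3 (op3 push(78)): stack <72,78>
after step 4 (op4 push(96)): stack <72,78,96>
after step 5 (op5 push(54)): stack <72,78,96,54>
after step 6 (op6 push(21)): stack <72,78,96,54,21>

op1 → op2 → op3 → op4 → op5 → op6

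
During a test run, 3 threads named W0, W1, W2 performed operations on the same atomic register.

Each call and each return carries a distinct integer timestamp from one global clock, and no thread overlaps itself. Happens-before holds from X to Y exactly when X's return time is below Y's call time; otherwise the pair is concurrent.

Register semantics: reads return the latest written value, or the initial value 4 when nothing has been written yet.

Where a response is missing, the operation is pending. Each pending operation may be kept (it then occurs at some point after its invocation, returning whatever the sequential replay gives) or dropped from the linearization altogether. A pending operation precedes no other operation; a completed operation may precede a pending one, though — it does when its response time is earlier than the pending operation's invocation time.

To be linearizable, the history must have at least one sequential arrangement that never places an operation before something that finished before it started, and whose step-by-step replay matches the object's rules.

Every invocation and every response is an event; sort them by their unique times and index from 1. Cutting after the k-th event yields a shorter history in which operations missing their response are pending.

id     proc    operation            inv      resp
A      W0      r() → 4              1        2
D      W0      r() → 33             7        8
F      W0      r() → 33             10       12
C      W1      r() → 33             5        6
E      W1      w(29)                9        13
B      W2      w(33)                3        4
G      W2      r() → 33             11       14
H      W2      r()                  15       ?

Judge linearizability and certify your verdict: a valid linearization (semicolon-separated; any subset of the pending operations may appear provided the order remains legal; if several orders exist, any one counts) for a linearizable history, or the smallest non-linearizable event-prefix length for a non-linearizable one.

linearizable — witness: A; B; C; D; F; G; E

after step 1 (A r() → 4): value 4
after step 2 (B w(33)): value 33
after step 3 (C r() → 33): value 33
after step 4 (D r() → 33): value 33
after step 5 (F r() → 33): value 33
after step 6 (G r() → 33): value 33
after step 7 (E w(29)): value 29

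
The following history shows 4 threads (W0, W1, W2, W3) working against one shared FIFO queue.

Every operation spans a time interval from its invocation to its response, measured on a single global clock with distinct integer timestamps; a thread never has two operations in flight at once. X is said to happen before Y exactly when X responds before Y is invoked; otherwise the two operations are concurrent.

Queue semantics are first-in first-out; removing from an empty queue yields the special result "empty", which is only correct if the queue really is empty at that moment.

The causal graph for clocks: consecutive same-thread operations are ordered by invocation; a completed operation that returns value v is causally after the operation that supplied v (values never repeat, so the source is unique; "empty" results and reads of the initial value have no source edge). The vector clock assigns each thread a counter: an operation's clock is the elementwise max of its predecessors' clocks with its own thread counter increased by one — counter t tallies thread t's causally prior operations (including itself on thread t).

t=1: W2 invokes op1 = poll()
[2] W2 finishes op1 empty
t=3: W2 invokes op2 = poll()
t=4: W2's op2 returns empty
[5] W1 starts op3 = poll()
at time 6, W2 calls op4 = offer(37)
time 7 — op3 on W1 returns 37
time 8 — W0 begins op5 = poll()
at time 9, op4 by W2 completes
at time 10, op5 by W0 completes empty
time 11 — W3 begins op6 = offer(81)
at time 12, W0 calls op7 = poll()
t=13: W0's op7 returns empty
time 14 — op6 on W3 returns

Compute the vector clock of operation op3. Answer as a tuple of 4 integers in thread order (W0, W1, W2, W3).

invoked at 11, op6 has no predecessors; its own W3 bump gives (0, 0, 0, 1)
invoked at 1, op1 has no predecessors; its own W2 bump gives (0, 0, 1, 0)
invoked at 8, op5 has no predecessors; its own W0 bump gives (1, 0, 0, 0)
invoked at 3, op2 merges VC(op1)=(0, 0, 1, 0) and bumps W2's slot → (0, 0, 2, 0)
invoked at 12, op7 merges VC(op5)=(1, 0, 0, 0) and bumps W0's slot → (2, 0, 0, 0)
invoked at 6, op4 merges VC(op2)=(0, 0, 2, 0) and bumps W2's slot → (0, 0, 3, 0)
invoked at 5, op3 merges VC(op4)=(0, 0, 3, 0) and bumps W1's slot → (0, 1, 3, 0)
target: VC(op3) = (0, 1, 3, 0)

(0, 1, 3, 0)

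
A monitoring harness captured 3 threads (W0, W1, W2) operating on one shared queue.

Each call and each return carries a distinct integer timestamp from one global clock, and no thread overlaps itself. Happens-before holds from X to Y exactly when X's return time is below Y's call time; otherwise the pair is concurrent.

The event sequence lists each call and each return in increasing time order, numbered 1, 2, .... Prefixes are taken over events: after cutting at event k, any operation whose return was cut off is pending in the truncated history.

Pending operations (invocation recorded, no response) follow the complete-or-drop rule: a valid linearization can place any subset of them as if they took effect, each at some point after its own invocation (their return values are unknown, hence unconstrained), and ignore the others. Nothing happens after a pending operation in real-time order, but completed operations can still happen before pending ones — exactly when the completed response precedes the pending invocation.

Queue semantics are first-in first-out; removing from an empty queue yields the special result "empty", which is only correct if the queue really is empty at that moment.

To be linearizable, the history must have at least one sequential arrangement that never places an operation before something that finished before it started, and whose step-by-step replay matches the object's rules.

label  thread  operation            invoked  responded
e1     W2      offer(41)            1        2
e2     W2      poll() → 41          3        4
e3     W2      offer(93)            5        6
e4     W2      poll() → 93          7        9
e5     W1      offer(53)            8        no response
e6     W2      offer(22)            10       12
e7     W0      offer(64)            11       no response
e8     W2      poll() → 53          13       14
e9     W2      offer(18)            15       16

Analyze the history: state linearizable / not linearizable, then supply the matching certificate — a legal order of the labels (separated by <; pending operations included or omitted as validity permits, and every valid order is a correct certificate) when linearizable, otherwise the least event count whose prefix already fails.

step 1: e1 offer(41) — queue <41>
step 2: e2 poll() → 41 — queue <>
step 3: e3 offer(93) — queue <93>
step 4: e4 poll() → 93 — queue <>
step 5: e5 offer(53) (pending, included) — queue <53>
step 6: e6 offer(22) — queue <53,22>
step 7: e7 offer(64) (pending, included) — queue <53,22,64>
step 8: e8 poll() → 53 — queue <22,64>
step 9: e9 offer(18) — queue <22,64,18>

linearizable — witness: e1 < e2 < e3 < e4 < e5 < e6 < e7 < e8 < e9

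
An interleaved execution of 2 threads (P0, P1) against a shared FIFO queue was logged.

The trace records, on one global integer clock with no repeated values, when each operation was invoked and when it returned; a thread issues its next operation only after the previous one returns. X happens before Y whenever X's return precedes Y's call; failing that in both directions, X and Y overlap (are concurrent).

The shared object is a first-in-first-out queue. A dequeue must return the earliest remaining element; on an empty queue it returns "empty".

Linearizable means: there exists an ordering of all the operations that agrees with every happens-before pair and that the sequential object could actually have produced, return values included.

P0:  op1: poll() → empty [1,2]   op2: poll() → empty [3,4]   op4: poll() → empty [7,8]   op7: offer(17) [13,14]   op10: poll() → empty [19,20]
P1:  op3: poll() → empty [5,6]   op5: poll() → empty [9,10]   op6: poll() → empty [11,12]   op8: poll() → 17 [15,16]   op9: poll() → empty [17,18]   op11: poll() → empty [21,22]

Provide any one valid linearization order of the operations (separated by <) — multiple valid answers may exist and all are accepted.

op1 < op2 < op3 < op4 < op5 < op6 < op7 < op8 < op9 < op10 < op11

1. op1 poll() → empty, leaving queue <>
2. op2 poll() → empty, leaving queue <>
3. op3 poll() → empty, leaving queue <>
4. op4 poll() → empty, leaving queue <>
5. op5 poll() → empty, leaving queue <>
6. op6 poll() → empty, leaving queue <>
7. op7 offer(17), leaving queue <17>
8. op8 poll() → 17, leaving queue <>
9. op9 poll() → empty, leaving queue <>
10. op10 poll() → empty, leaving queue <>
11. op11 poll() → empty, leaving queue <>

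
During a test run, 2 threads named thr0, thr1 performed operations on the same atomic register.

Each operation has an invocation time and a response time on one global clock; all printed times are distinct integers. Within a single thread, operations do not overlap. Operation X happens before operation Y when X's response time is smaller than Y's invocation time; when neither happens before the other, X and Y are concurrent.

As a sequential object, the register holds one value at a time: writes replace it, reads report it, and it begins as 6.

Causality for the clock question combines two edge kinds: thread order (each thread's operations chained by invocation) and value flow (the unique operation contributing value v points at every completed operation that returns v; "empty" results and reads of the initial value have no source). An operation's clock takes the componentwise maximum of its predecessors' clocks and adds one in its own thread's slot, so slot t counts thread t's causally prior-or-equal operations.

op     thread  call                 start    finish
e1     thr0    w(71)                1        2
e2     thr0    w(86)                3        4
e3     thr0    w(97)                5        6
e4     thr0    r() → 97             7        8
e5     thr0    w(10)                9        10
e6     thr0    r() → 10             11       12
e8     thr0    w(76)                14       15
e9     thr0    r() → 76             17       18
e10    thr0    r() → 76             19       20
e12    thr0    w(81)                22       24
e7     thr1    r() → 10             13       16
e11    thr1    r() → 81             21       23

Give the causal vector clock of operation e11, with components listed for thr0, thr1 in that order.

(10, 2)

root op e1, invoked 1: fresh clock plus thr0's own tick → (1, 0)
e2, invoked 3, takes VC(e1)=(1, 0) under max, adds 1 for thr0 → (2, 0)
e3, invoked 5, takes VC(e2)=(2, 0) under max, adds 1 for thr0 → (3, 0)
e4, invoked 7, takes VC(e3)=(3, 0) under max, adds 1 for thr0 → (4, 0)
e5, invoked 9, takes VC(e4)=(4, 0) under max, adds 1 for thr0 → (5, 0)
e7, invoked 13, takes VC(e5)=(5, 0) under max, adds 1 for thr1 → (5, 1)
e6, invoked 11, takes VC(e5)=(5, 0) under max, adds 1 for thr0 → (6, 0)
e8, invoked 14, takes VC(e6)=(6, 0) under max, adds 1 for thr0 → (7, 0)
e9, invoked 17, takes VC(e8)=(7, 0) under max, adds 1 for thr0 → (8, 0)
e10, invoked 19, takes VC(e8)=(7, 0), VC(e9)=(8, 0) under max, adds 1 for thr0 → (9, 0)
e12, invoked 22, takes VC(e10)=(9, 0) under max, adds 1 for thr0 → (10, 0)
e11, invoked 21, takes VC(e7)=(5, 1), VC(e12)=(10, 0) under max, adds 1 for thr1 → (10, 2)
target: VC(e11) = (10, 2)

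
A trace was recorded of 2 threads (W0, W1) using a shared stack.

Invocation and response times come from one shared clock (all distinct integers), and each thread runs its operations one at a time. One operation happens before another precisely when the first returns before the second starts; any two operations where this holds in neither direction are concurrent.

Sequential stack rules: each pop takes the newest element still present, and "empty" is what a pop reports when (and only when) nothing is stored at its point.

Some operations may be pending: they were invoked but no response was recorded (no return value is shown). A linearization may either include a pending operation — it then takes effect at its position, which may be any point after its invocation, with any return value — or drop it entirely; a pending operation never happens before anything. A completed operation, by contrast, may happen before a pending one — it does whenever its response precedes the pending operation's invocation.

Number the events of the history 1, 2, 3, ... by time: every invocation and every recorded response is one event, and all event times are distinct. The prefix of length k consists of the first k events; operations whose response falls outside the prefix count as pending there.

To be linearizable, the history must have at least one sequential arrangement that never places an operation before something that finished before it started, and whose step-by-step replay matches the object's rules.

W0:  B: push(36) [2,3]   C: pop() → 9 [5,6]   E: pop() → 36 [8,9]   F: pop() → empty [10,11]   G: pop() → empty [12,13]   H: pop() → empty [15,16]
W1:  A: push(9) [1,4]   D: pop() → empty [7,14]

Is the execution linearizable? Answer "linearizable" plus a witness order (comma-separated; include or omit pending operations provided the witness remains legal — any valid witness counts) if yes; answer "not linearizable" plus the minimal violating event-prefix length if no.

linearizable — witness: B, A, C, E, D, F, G, H

after step 1 (B push(36)): stack <36>
after step 2 (A push(9)): stack <36,9>
after step 3 (C pop() → 9): stack <36>
after step 4 (E pop() → 36): stack <>
after step 5 (D pop() → empty): stack <>
after step 6 (F pop() → empty): stack <>
after step 7 (G pop() → empty): stack <>
after step 8 (H pop() → empty): stack <>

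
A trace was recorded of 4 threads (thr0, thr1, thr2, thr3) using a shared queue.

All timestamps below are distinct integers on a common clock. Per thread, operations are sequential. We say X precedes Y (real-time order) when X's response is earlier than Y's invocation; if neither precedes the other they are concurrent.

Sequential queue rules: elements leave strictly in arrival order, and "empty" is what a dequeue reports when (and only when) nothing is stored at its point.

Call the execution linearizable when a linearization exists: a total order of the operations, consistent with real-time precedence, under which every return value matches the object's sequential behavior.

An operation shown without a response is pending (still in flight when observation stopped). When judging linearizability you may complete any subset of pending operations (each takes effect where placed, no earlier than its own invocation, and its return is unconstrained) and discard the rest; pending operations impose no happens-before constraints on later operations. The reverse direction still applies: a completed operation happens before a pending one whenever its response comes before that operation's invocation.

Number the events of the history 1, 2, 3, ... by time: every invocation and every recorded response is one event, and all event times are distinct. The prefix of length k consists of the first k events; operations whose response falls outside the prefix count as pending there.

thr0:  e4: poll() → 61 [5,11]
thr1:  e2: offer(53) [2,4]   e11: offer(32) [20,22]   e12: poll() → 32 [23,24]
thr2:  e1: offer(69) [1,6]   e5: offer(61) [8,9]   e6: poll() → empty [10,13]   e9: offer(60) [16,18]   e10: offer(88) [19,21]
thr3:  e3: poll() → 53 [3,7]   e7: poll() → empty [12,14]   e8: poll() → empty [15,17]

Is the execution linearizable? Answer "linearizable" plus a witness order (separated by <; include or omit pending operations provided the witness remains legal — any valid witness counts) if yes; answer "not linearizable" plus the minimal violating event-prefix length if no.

not linearizable — minimal violating prefix: 13 events

prefix check: 1..12 passes, 1..13 fails once e6's time-13 response joins
no legal order exists: 24 real-time-consistent candidates over 6 completed queue operations, all rejected
no completion choice of the 1 pending operation (e7) rescues it — every subset was tried
sample order e1, e2, e3, e4, e5, e6 (pending dropped) stalls at step 3 — e3 poll() → 53 has no legal effect
sample order e1, e2, e3, e5, e4, e6 (pending dropped) stalls at step 3 — e3 poll() → 53 has no legal effect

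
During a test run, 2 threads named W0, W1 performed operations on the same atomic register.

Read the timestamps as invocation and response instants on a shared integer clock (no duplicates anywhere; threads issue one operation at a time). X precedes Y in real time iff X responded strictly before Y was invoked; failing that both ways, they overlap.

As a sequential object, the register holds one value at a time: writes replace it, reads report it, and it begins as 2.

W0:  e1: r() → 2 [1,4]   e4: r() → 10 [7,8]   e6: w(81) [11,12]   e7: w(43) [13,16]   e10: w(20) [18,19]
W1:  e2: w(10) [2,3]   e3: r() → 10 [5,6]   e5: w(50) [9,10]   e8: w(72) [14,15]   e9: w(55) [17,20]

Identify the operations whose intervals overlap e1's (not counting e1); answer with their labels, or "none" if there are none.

e2

e1 runs from 1 to 4; window-overlapping ops are concurrent
e2 [2,3]: concurrent
e3 [5,6]: after
e4 [7,8]: after
e5 [9,10]: after
e6 [11,12]: after
e7 [13,16]: after
e8 [14,15]: after
e9 [17,20]: after
e10 [18,19]: after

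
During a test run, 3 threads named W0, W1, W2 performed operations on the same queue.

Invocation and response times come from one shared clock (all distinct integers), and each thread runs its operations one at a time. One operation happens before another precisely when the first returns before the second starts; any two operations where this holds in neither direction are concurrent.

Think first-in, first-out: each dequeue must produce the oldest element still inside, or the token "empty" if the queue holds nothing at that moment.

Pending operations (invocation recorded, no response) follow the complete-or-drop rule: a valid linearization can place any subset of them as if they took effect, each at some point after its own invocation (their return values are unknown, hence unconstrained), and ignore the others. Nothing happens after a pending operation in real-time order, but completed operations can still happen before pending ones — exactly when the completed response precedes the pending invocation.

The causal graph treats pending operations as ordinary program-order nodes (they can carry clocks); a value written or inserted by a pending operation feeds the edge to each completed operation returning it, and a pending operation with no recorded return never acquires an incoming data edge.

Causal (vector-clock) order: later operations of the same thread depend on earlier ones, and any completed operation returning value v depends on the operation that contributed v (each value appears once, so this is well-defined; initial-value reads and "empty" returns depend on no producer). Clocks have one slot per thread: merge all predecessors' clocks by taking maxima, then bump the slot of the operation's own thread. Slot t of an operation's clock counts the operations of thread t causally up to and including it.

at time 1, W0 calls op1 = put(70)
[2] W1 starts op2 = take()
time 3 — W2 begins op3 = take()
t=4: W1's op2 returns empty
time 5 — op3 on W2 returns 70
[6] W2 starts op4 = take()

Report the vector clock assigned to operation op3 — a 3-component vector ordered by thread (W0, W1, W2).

(1, 0, 1)

invoked at 2, op2 has no predecessors; its own W1 bump gives (0, 1, 0)
invoked at 1, op1 has no predecessors; its own W0 bump gives (1, 0, 0)
VC(op3, invoked at 3): max of VC(op1)=(1, 0, 0), then +1 on thread W2 → (1, 0, 1)
VC(op4, invoked at 6): max of VC(op3)=(1, 0, 1), then +1 on thread W2 → (1, 0, 2)
target: VC(op3) = (1, 0, 1)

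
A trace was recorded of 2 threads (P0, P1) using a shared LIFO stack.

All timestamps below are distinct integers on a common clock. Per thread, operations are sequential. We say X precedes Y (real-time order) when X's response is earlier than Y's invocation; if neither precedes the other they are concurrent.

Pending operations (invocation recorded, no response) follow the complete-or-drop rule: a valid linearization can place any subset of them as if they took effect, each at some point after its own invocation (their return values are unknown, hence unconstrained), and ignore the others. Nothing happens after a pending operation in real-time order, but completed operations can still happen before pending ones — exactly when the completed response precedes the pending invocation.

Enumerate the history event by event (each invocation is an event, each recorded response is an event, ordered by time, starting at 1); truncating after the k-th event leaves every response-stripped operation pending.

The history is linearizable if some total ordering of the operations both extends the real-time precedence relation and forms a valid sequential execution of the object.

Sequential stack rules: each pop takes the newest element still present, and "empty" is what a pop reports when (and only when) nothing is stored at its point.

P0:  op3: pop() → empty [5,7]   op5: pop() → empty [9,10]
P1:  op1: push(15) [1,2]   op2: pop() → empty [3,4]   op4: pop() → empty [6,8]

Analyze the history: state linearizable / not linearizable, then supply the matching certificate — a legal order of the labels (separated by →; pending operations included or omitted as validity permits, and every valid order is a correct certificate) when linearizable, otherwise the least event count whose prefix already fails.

not linearizable — minimal violating prefix: 4 events

prefix check: 1..3 passes, 1..4 fails once op2's time-4 response joins
the sole real-time-consistent order of 2 completed operations fails the LIFO stack replay
one such order, op1, op2, breaks at step 2 where op2 pop() → empty is illegal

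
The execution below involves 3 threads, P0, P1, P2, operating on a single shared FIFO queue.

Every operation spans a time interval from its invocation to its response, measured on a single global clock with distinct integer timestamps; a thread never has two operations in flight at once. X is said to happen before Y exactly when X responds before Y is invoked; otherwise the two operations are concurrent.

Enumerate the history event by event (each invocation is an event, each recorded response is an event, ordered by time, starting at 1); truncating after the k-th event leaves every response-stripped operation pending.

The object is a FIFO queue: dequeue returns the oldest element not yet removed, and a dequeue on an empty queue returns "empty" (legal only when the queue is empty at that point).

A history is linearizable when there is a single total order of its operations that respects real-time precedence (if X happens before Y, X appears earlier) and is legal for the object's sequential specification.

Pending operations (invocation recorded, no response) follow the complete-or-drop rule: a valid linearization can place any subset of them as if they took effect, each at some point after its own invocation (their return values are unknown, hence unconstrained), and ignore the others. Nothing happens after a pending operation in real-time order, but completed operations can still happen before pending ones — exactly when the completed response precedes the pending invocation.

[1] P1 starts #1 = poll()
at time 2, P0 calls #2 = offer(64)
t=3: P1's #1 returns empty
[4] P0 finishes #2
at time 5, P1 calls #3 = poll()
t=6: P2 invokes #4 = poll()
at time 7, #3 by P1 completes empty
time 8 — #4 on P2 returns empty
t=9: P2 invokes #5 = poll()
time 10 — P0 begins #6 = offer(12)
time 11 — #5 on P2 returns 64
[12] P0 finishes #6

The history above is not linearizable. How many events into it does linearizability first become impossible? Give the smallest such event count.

events 1..7 are linearizable; a witness order is #1, #2, #4, #3:
after step 1 (#1 poll() → empty): queue <>
after step 2 (#2 offer(64)): queue <64>
after step 3 (#4 poll() (pending, included)): queue <>
after step 4 (#3 poll() → empty): queue <>
event 8 — #4's response, time 8 — after it, nothing linearizes
for example #1, #2, #3, #4 fails at step 3: #3 poll() → empty is not legal there
for example #1, #2, #4, #3 fails at step 3: #4 poll() → empty is not legal there

8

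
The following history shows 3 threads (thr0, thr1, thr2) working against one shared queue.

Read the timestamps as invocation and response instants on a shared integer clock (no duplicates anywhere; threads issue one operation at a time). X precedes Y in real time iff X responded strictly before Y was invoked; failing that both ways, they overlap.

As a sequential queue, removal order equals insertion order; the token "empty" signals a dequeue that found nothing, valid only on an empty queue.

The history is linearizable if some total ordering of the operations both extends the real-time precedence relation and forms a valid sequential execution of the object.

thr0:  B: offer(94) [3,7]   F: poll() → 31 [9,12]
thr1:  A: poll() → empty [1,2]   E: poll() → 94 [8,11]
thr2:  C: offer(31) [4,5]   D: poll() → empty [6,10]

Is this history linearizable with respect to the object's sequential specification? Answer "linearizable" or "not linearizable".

witness order: A, B, C, E, F, D
after step 1 (A poll() → empty): queue <>
after step 2 (B offer(94)): queue <94>
after step 3 (C offer(31)): queue <94,31>
after step 4 (E poll() → 94): queue <31>
after step 5 (F poll() → 31): queue <>
after step 6 (D poll() → empty): queue <>

linearizable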